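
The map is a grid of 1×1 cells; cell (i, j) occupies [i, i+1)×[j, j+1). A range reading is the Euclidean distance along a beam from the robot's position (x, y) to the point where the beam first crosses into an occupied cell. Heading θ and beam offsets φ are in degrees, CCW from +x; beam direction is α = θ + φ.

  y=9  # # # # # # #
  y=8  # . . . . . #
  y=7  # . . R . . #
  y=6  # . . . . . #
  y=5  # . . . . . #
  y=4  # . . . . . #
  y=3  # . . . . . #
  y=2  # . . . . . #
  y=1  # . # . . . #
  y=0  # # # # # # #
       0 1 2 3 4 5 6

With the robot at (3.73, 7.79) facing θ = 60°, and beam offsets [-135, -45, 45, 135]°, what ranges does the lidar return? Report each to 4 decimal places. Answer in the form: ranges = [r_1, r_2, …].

beam 1: φ=-135°, α=285°
  d=(0.2588,-0.9659)  start (3,7)  tX=1.0432 tY=0.8179  stride 1/|dx|=3.8637 1/|dy|=1.0353
    cross y-line → (3,6), t=0.8179
    cross x-line → (4,6), t=1.0432
    cross y-line → (4,5), t=1.8531
    cross y-line → (4,4), t=2.8884
    cross y-line → (4,3), t=3.9237
    cross x-line → (5,3), t=4.9069
    cross y-line → (5,2), t=4.9590
    cross y-line → (5,1), t=5.9942
    cross y-line → (5,0), t=7.0295 (wall)
  → r_1 = 7.0295
beam 2: φ=-45°, α=15°
  d=(0.9659,0.2588)  start (3,7)  tX=0.2795 tY=0.8114  stride 1/|dx|=1.0353 1/|dy|=3.8637
    cross x-line → (4,7), t=0.2795
    cross y-line → (4,8), t=0.8114
    cross x-line → (5,8), t=1.3148
    cross x-line → (6,8), t=2.3501 (wall)
  → r_2 = 2.3501
beam 3: φ=45°, α=105°
  d=(-0.2588,0.9659)  start (3,7)  tX=2.8205 tY=0.2174  stride 1/|dx|=3.8637 1/|dy|=1.0353
    cross y-line → (3,8), t=0.2174
    cross y-line → (3,9), t=1.2527 (wall)
  → r_3 = 1.2527
beam 4: φ=135°, α=195°
  d=(-0.9659,-0.2588)  start (3,7)  tX=0.7558 tY=3.0523  stride 1/|dx|=1.0353 1/|dy|=3.8637
    cross x-line → (2,7), t=0.7558
    cross x-line → (1,7), t=1.7910
    cross x-line → (0,7), t=2.8263 (wall)
  → r_4 = 2.8263

ranges = [7.0295, 2.3501, 1.2527, 2.8263]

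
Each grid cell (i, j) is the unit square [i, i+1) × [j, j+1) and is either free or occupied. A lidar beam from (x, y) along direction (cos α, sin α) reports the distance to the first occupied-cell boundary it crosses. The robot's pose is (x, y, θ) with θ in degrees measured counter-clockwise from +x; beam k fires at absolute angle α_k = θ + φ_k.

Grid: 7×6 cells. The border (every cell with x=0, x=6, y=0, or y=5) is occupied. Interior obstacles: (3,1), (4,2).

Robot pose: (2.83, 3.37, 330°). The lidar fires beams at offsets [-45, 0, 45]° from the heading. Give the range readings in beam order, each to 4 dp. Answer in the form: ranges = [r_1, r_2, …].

ranges = [1.4183, 1.3510, 3.2818]

beam 1: φ=-45°, α=285°
  cosα=0.2588 sinα=-0.9659 | (2,3) | tMaxX 0.6568 tMaxY 0.3831 | tΔX 3.8637 tΔY 1.0353
    t=0.3831 [y] (2,2)
    t=0.6568 [x] (3,2)
    t=1.4183 [y] (3,1) — stop
  → r_1 = 1.4183
beam 2: φ=0°, α=330°
  cosα=0.8660 sinα=-0.5000 | (2,3) | tMaxX 0.1963 tMaxY 0.7400 | tΔX 1.1547 tΔY 2.0000
    t=0.1963 [x] (3,3)
    t=0.7400 [y] (3,2)
    t=1.3510 [x] (4,2) — stop
  → r_2 = 1.3510
beam 3: φ=45°, α=15°
  cosα=0.9659 sinα=0.2588 | (2,3) | tMaxX 0.1760 tMaxY 2.4341 | tΔX 1.0353 tΔY 3.8637
    t=0.1760 [x] (3,3)
    t=1.2113 [x] (4,3)
    t=2.2465 [x] (5,3)
    t=2.4341 [y] (5,4)
    t=3.2818 [x] (6,4) — stop
  → r_3 = 3.2818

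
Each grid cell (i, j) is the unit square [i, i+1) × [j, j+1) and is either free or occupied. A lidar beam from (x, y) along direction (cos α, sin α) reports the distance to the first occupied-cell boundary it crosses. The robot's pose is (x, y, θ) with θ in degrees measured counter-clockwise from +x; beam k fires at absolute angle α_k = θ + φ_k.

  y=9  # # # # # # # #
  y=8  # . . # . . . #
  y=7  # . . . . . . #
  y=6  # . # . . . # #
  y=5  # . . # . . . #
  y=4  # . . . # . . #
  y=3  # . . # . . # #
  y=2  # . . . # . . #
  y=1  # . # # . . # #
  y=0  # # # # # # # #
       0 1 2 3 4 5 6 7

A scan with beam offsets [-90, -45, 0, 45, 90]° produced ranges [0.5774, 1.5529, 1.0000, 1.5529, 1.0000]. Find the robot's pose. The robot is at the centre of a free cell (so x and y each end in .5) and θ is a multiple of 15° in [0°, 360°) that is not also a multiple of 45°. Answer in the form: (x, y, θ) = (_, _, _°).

Candidates: 37 free-cell centres × 16 headings = 592 poses. Raycast each; keep the one whose scan matches to 4 dp.
  (2.5, 2.5, 195°): beam 1 = 5.7956 ≠ 0.5774 ✗
  (4.5, 8.5, 195°): beam 1 = 0.5176 ≠ 0.5774 ✗
  (5.5, 2.5, 345°): beam 1 = 1.5529 ≠ 0.5774 ✗
  (6.5, 4.5, 255°): beam 1 = 1.5529 ≠ 0.5774 ✗
  (5.5, 7.5, 210°): beam 1 = 1.7321 ≠ 0.5774 ✗
  …
  (5.5, 2.5, 300°): r_1=0.5774, r_2=1.5529, r_3=1.0000, r_4=1.5529, r_5=1.0000 — all match ✓
No second candidate reproduces the full scan.

(x, y, θ) = (5.5, 2.5, 300°)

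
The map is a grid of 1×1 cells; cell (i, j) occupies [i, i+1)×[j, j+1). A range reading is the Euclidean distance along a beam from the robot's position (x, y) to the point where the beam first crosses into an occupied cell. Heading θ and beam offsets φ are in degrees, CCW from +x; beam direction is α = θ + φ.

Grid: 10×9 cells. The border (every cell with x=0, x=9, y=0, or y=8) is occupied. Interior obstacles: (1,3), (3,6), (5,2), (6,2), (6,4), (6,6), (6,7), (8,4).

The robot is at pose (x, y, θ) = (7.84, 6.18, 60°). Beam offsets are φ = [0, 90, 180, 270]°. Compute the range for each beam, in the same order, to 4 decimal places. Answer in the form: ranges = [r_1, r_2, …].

beam 1: φ=0°, α=60°
  direction (0.5000, 0.8660); cell (7,6); t to first gridline: x 0.3200, y 0.9469 (then +2.0000 / +1.1547)
    (8,6) via x @ 0.3200
    (8,7) via y @ 0.9469
    (8,8) via y @ 2.1016  # hit
  → r_1 = 2.1016
beam 2: φ=90°, α=150°
  direction (-0.8660, 0.5000); cell (7,6); t to first gridline: x 0.9699, y 1.6400 (then +1.1547 / +2.0000)
    (6,6) via x @ 0.9699  # hit
  → r_2 = 0.9699
beam 3: φ=180°, α=240°
  direction (-0.5000, -0.8660); cell (7,6); t to first gridline: x 1.6800, y 0.2078 (then +2.0000 / +1.1547)
    (7,5) via y @ 0.2078
    (7,4) via y @ 1.3625
    (6,4) via x @ 1.6800  # hit
  → r_3 = 1.6800
beam 4: φ=270°, α=330°
  direction (0.8660, -0.5000); cell (7,6); t to first gridline: x 0.1848, y 0.3600 (then +1.1547 / +2.0000)
    (8,6) via x @ 0.1848
    (8,5) via y @ 0.3600
    (9,5) via x @ 1.3395  # hit
  → r_4 = 1.3395

ranges = [2.1016, 0.9699, 1.6800, 1.3395]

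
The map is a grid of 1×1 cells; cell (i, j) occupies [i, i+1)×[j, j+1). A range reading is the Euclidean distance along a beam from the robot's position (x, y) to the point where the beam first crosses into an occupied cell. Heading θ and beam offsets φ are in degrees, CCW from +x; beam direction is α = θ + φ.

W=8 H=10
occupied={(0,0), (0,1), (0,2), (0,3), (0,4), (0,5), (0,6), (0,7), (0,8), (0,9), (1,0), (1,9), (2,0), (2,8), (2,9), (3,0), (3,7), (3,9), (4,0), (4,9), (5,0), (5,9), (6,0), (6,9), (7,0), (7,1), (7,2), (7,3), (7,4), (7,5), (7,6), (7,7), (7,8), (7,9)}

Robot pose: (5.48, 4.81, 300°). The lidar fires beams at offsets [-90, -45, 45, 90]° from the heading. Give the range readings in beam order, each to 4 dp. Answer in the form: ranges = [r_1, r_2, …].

beam 1: φ=-90°, α=210°
  cosα=-0.8660 sinα=-0.5000 | (5,4) | tMaxX 0.5543 tMaxY 1.6200 | tΔX 1.1547 tΔY 2.0000
    t=0.5543 [x] (4,4)
    t=1.6200 [y] (4,3)
    t=1.7090 [x] (3,3)
    t=2.8637 [x] (2,3)
    t=3.6200 [y] (2,2)
    t=4.0184 [x] (1,2)
    t=5.1731 [x] (0,2) — stop
  → r_1 = 5.1731
beam 2: φ=-45°, α=255°
  cosα=-0.2588 sinα=-0.9659 | (5,4) | tMaxX 1.8546 tMaxY 0.8386 | tΔX 3.8637 tΔY 1.0353
    t=0.8386 [y] (5,3)
    t=1.8546 [x] (4,3)
    t=1.8738 [y] (4,2)
    t=2.9091 [y] (4,1)
    t=3.9444 [y] (4,0) — stop
  → r_2 = 3.9444
beam 3: φ=45°, α=345°
  cosα=0.9659 sinα=-0.2588 | (5,4) | tMaxX 0.5383 tMaxY 3.1296 | tΔX 1.0353 tΔY 3.8637
    t=0.5383 [x] (6,4)
    t=1.5736 [x] (7,4) — stop
  → r_3 = 1.5736
beam 4: φ=90°, α=30°
  cosα=0.8660 sinα=0.5000 | (5,4) | tMaxX 0.6004 tMaxY 0.3800 | tΔX 1.1547 tΔY 2.0000
    t=0.3800 [y] (5,5)
    t=0.6004 [x] (6,5)
    t=1.7551 [x] (7,5) — stop
  → r_4 = 1.7551

ranges = [5.1731, 3.9444, 1.5736, 1.7551]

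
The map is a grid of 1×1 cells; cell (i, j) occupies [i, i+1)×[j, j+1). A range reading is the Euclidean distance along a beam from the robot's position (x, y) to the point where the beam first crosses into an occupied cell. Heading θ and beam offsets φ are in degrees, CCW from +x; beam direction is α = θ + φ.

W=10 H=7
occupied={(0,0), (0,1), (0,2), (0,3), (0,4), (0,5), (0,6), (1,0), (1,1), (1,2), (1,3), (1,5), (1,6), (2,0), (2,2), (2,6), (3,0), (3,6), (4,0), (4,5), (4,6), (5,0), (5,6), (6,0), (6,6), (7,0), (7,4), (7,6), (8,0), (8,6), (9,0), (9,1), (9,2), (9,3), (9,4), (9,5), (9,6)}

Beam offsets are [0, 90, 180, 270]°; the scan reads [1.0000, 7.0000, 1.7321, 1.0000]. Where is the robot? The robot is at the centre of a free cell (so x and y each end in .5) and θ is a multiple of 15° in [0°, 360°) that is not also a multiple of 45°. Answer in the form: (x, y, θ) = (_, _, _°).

Candidates: 33 free-cell centres × 16 headings = 528 poses. Raycast each; keep the one whose scan matches to 4 dp.
  (3.5, 3.5, 30°): beam 1 = 5.0000 ≠ 1.0000 ✗
  (2.5, 1.5, 60°): beam 1 = 0.5774 ≠ 1.0000 ✗
  (7.5, 2.5, 75°): beam 1 = 1.5529 ≠ 1.0000 ✗
  (5.5, 3.5, 210°): beam 1 = 2.8868 ≠ 1.0000 ✗
  …
  (2.5, 4.5, 240°): r_1=1.0000, r_2=7.0000, r_3=1.7321, r_4=1.0000 — all match ✓
Only this pose fits every beam.

(x, y, θ) = (2.5, 4.5, 240°)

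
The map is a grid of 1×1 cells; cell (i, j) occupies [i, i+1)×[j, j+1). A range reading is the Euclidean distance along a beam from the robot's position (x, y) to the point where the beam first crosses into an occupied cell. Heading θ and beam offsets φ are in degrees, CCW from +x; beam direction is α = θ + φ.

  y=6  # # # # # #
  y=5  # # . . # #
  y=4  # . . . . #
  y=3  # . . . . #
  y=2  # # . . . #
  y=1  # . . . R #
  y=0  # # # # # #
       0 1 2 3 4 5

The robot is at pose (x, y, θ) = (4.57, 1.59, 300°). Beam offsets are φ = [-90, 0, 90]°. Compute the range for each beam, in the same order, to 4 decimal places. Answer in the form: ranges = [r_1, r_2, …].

beam 1: φ=-90°, α=210°
  direction (-0.8660, -0.5000); cell (4,1); t to first gridline: x 0.6582, y 1.1800 (then +1.1547 / +2.0000)
    (3,1) via x @ 0.6582
    (3,0) via y @ 1.1800  # hit
  → r_1 = 1.1800
beam 2: φ=0°, α=300°
  direction (0.5000, -0.8660); cell (4,1); t to first gridline: x 0.8600, y 0.6813 (then +2.0000 / +1.1547)
    (4,0) via y @ 0.6813  # hit
  → r_2 = 0.6813
beam 3: φ=90°, α=30°
  direction (0.8660, 0.5000); cell (4,1); t to first gridline: x 0.4965, y 0.8200 (then +1.1547 / +2.0000)
    (5,1) via x @ 0.4965  # hit
  → r_3 = 0.4965

ranges = [1.1800, 0.6813, 0.4965]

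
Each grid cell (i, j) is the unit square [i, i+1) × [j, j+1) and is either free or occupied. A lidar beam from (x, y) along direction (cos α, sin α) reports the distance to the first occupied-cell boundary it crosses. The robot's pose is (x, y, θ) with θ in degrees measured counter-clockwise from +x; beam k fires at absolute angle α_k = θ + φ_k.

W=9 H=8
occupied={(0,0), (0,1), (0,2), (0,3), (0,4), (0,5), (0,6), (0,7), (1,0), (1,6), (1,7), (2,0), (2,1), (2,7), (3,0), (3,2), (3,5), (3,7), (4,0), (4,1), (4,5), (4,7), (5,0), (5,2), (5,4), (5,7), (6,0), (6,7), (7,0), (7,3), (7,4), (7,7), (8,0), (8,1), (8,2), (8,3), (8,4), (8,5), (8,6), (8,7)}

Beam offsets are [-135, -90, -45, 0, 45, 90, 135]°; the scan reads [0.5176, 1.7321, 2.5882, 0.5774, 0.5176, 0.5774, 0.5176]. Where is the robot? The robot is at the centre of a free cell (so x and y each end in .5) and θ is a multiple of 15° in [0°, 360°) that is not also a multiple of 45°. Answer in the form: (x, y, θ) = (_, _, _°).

The pose lattice has 32·16 = 512 candidates. Test each by forward raycasting.
  (6.5, 1.5, 285°): beam 1 = 1.0000 ≠ 0.5176 ✗
  (2.5, 6.5, 195°): beam 1 = 0.5774 ≠ 0.5176 ✗
  (7.5, 6.5, 255°): beam 1 = 0.5774 ≠ 0.5176 ✗
  …
  (4.5, 2.5, 150°): r_1=0.5176, r_2=1.7321, r_3=2.5882, r_4=0.5774, r_5=0.5176, r_6=0.5774, r_7=0.5176 — all match ✓
No second candidate reproduces the full scan.

(x, y, θ) = (4.5, 2.5, 150°)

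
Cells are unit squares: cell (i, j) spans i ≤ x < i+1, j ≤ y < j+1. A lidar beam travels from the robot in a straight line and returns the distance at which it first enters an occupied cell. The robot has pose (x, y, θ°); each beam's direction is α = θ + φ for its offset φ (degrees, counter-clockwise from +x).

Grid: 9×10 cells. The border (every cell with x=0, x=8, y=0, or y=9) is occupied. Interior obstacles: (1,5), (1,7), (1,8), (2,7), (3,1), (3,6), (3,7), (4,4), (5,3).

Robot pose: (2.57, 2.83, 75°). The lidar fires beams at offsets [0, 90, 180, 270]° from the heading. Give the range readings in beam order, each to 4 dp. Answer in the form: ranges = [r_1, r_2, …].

beam 1: φ=0°, α=75°
  dir = (cos 75°, sin 75°) = (0.2588, 0.9659); from cell (2,2)
  next x-line at t=1.6614, next y-line at t=0.1760; Δt_x=3.8637, Δt_y=1.0353
    y: enter (2,3) at t=0.1760
    y: enter (2,4) at t=1.2113
    x: enter (3,4) at t=1.6614
    y: enter (3,5) at t=2.2465
    y: enter (3,6) at t=3.2818 ← occupied
  → r_1 = 3.2818
beam 2: φ=90°, α=165°
  dir = (cos 165°, sin 165°) = (-0.9659, 0.2588); from cell (2,2)
  next x-line at t=0.5901, next y-line at t=0.6568; Δt_x=1.0353, Δt_y=3.8637
    x: enter (1,2) at t=0.5901
    y: enter (1,3) at t=0.6568
    x: enter (0,3) at t=1.6254 ← occupied
  → r_2 = 1.6254
beam 3: φ=180°, α=255°
  dir = (cos 255°, sin 255°) = (-0.2588, -0.9659); from cell (2,2)
  next x-line at t=2.2023, next y-line at t=0.8593; Δt_x=3.8637, Δt_y=1.0353
    y: enter (2,1) at t=0.8593
    y: enter (2,0) at t=1.8946 ← occupied
  → r_3 = 1.8946
beam 4: φ=270°, α=345°
  dir = (cos 345°, sin 345°) = (0.9659, -0.2588); from cell (2,2)
  next x-line at t=0.4452, next y-line at t=3.2069; Δt_x=1.0353, Δt_y=3.8637
    x: enter (3,2) at t=0.4452
    x: enter (4,2) at t=1.4804
    x: enter (5,2) at t=2.5157
    y: enter (5,1) at t=3.2069
    x: enter (6,1) at t=3.5510
    x: enter (7,1) at t=4.5863
    x: enter (8,1) at t=5.6215 ← occupied
  → r_4 = 5.6215

ranges = [3.2818, 1.6254, 1.8946, 5.6215]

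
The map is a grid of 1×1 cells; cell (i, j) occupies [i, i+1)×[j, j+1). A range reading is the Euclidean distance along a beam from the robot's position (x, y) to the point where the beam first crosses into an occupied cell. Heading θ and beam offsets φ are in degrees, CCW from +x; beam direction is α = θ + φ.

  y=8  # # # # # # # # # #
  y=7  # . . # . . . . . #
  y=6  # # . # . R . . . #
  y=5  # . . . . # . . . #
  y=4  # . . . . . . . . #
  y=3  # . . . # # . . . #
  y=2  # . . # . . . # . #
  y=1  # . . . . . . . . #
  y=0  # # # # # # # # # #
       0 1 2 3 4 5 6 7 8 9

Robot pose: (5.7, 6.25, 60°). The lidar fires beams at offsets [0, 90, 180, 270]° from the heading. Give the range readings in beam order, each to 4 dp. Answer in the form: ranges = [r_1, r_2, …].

ranges = [2.0207, 1.9630, 0.2887, 3.8105]

beam 1: φ=0°, α=60°
  d=(0.5000,0.8660)  start (5,6)  tX=0.6000 tY=0.8660  stride 1/|dx|=2.0000 1/|dy|=1.1547
    cross x-line → (6,6), t=0.6000
    cross y-line → (6,7), t=0.8660
    cross y-line → (6,8), t=2.0207 (wall)
  → r_1 = 2.0207
beam 2: φ=90°, α=150°
  d=(-0.8660,0.5000)  start (5,6)  tX=0.8083 tY=1.5000  stride 1/|dx|=1.1547 1/|dy|=2.0000
    cross x-line → (4,6), t=0.8083
    cross y-line → (4,7), t=1.5000
    cross x-line → (3,7), t=1.9630 (wall)
  → r_2 = 1.9630
beam 3: φ=180°, α=240°
  d=(-0.5000,-0.8660)  start (5,6)  tX=1.4000 tY=0.2887  stride 1/|dx|=2.0000 1/|dy|=1.1547
    cross y-line → (5,5), t=0.2887 (wall)
  → r_3 = 0.2887
beam 4: φ=270°, α=330°
  d=(0.8660,-0.5000)  start (5,6)  tX=0.3464 tY=0.5000  stride 1/|dx|=1.1547 1/|dy|=2.0000
    cross x-line → (6,6), t=0.3464
    cross y-line → (6,5), t=0.5000
    cross x-line → (7,5), t=1.5011
    cross y-line → (7,4), t=2.5000
    cross x-line → (8,4), t=2.6558
    cross x-line → (9,4), t=3.8105 (wall)
  → r_4 = 3.8105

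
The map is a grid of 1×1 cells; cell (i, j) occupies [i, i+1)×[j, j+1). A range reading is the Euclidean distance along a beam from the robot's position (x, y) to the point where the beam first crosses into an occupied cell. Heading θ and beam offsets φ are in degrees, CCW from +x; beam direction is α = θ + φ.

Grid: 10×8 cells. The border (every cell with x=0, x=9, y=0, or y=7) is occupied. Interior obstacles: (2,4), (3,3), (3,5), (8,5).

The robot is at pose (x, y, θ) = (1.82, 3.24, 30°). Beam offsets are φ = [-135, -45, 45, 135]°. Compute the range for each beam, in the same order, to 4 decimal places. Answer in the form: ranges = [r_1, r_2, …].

ranges = [2.3190, 7.4333, 0.7868, 0.8489]

beam 1: φ=-135°, α=255°
  d=(-0.2588,-0.9659)  start (1,3)  tX=3.1682 tY=0.2485  stride 1/|dx|=3.8637 1/|dy|=1.0353
    cross y-line → (1,2), t=0.2485
    cross y-line → (1,1), t=1.2837
    cross y-line → (1,0), t=2.3190 (wall)
  → r_1 = 2.3190
beam 2: φ=-45°, α=345°
  d=(0.9659,-0.2588)  start (1,3)  tX=0.1863 tY=0.9273  stride 1/|dx|=1.0353 1/|dy|=3.8637
    cross x-line → (2,3), t=0.1863
    cross y-line → (2,2), t=0.9273
    cross x-line → (3,2), t=1.2216
    cross x-line → (4,2), t=2.2569
    cross x-line → (5,2), t=3.2922
    cross x-line → (6,2), t=4.3275
    cross y-line → (6,1), t=4.7910
    cross x-line → (7,1), t=5.3627
    cross x-line → (8,1), t=6.3980
    cross x-line → (9,1), t=7.4333 (wall)
  → r_2 = 7.4333
beam 3: φ=45°, α=75°
  d=(0.2588,0.9659)  start (1,3)  tX=0.6955 tY=0.7868  stride 1/|dx|=3.8637 1/|dy|=1.0353
    cross x-line → (2,3), t=0.6955
    cross y-line → (2,4), t=0.7868 (wall)
  → r_3 = 0.7868
beam 4: φ=135°, α=165°
  d=(-0.9659,0.2588)  start (1,3)  tX=0.8489 tY=2.9364  stride 1/|dx|=1.0353 1/|dy|=3.8637
    cross x-line → (0,3), t=0.8489 (wall)
  → r_4 = 0.8489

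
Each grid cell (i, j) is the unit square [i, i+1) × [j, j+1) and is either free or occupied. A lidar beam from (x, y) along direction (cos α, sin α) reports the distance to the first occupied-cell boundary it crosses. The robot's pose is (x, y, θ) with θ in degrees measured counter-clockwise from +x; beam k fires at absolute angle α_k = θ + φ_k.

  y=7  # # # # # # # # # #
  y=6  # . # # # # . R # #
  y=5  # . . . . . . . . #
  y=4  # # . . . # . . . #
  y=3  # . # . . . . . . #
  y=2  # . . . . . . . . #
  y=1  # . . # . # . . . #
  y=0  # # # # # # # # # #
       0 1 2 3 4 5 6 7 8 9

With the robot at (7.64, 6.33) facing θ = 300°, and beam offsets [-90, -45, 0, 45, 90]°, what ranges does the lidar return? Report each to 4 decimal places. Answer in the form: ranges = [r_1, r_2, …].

ranges = [2.6600, 5.5180, 2.7200, 0.3727, 0.4157]

beam 1: φ=-90°, α=210°
  dir = (cos 210°, sin 210°) = (-0.8660, -0.5000); from cell (7,6)
  next x-line at t=0.7390, next y-line at t=0.6600; Δt_x=1.1547, Δt_y=2.0000
    y: enter (7,5) at t=0.6600
    x: enter (6,5) at t=0.7390
    x: enter (5,5) at t=1.8937
    y: enter (5,4) at t=2.6600 ← occupied
  → r_1 = 2.6600
beam 2: φ=-45°, α=255°
  dir = (cos 255°, sin 255°) = (-0.2588, -0.9659); from cell (7,6)
  next x-line at t=2.4728, next y-line at t=0.3416; Δt_x=3.8637, Δt_y=1.0353
    y: enter (7,5) at t=0.3416
    y: enter (7,4) at t=1.3769
    y: enter (7,3) at t=2.4122
    x: enter (6,3) at t=2.4728
    y: enter (6,2) at t=3.4475
    y: enter (6,1) at t=4.4827
    y: enter (6,0) at t=5.5180 ← occupied
  → r_2 = 5.5180
beam 3: φ=0°, α=300°
  dir = (cos 300°, sin 300°) = (0.5000, -0.8660); from cell (7,6)
  next x-line at t=0.7200, next y-line at t=0.3811; Δt_x=2.0000, Δt_y=1.1547
    y: enter (7,5) at t=0.3811
    x: enter (8,5) at t=0.7200
    y: enter (8,4) at t=1.5358
    y: enter (8,3) at t=2.6905
    x: enter (9,3) at t=2.7200 ← occupied
  → r_3 = 2.7200
beam 4: φ=45°, α=345°
  dir = (cos 345°, sin 345°) = (0.9659, -0.2588); from cell (7,6)
  next x-line at t=0.3727, next y-line at t=1.2750; Δt_x=1.0353, Δt_y=3.8637
    x: enter (8,6) at t=0.3727 ← occupied
  → r_4 = 0.3727
beam 5: φ=90°, α=30°
  dir = (cos 30°, sin 30°) = (0.8660, 0.5000); from cell (7,6)
  next x-line at t=0.4157, next y-line at t=1.3400; Δt_x=1.1547, Δt_y=2.0000
    x: enter (8,6) at t=0.4157 ← occupied
  → r_5 = 0.4157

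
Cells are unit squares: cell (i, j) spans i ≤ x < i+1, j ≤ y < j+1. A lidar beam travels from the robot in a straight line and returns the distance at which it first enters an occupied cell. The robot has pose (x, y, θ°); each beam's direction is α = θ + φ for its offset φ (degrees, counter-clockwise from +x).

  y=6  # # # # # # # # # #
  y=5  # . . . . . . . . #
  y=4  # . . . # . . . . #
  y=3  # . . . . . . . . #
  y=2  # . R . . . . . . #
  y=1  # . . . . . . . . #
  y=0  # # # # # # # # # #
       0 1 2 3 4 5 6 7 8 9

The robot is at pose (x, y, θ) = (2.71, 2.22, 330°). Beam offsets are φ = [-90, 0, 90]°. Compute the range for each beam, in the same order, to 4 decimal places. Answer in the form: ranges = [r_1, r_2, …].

beam 1: φ=-90°, α=240°
  direction (-0.5000, -0.8660); cell (2,2); t to first gridline: x 1.4200, y 0.2540 (then +2.0000 / +1.1547)
    (2,1) via y @ 0.2540
    (2,0) via y @ 1.4087  # hit
  → r_1 = 1.4087
beam 2: φ=0°, α=330°
  direction (0.8660, -0.5000); cell (2,2); t to first gridline: x 0.3349, y 0.4400 (then +1.1547 / +2.0000)
    (3,2) via x @ 0.3349
    (3,1) via y @ 0.4400
    (4,1) via x @ 1.4896
    (4,0) via y @ 2.4400  # hit
  → r_2 = 2.4400
beam 3: φ=90°, α=60°
  direction (0.5000, 0.8660); cell (2,2); t to first gridline: x 0.5800, y 0.9007 (then +2.0000 / +1.1547)
    (3,2) via x @ 0.5800
    (3,3) via y @ 0.9007
    (3,4) via y @ 2.0554
    (4,4) via x @ 2.5800  # hit
  → r_3 = 2.5800

ranges = [1.4087, 2.4400, 2.5800]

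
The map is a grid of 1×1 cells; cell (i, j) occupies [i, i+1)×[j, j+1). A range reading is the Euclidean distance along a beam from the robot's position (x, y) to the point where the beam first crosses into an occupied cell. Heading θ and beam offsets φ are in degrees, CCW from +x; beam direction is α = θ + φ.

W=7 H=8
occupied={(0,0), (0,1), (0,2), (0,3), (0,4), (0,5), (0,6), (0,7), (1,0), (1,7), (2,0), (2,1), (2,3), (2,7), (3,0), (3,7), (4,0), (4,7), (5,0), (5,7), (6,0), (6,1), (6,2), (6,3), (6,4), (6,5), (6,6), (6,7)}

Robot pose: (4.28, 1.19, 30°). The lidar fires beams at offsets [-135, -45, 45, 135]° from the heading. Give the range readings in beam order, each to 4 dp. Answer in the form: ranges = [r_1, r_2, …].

beam 1: φ=-135°, α=255°
  dir = (cos 255°, sin 255°) = (-0.2588, -0.9659); from cell (4,1)
  next x-line at t=1.0818, next y-line at t=0.1967; Δt_x=3.8637, Δt_y=1.0353
    y: enter (4,0) at t=0.1967 ← occupied
  → r_1 = 0.1967
beam 2: φ=-45°, α=345°
  dir = (cos 345°, sin 345°) = (0.9659, -0.2588); from cell (4,1)
  next x-line at t=0.7454, next y-line at t=0.7341; Δt_x=1.0353, Δt_y=3.8637
    y: enter (4,0) at t=0.7341 ← occupied
  → r_2 = 0.7341
beam 3: φ=45°, α=75°
  dir = (cos 75°, sin 75°) = (0.2588, 0.9659); from cell (4,1)
  next x-line at t=2.7819, next y-line at t=0.8386; Δt_x=3.8637, Δt_y=1.0353
    y: enter (4,2) at t=0.8386
    y: enter (4,3) at t=1.8738
    x: enter (5,3) at t=2.7819
    y: enter (5,4) at t=2.9091
    y: enter (5,5) at t=3.9444
    y: enter (5,6) at t=4.9797
    y: enter (5,7) at t=6.0150 ← occupied
  → r_3 = 6.0150
beam 4: φ=135°, α=165°
  dir = (cos 165°, sin 165°) = (-0.9659, 0.2588); from cell (4,1)
  next x-line at t=0.2899, next y-line at t=3.1296; Δt_x=1.0353, Δt_y=3.8637
    x: enter (3,1) at t=0.2899
    x: enter (2,1) at t=1.3252 ← occupied
  → r_4 = 1.3252

ranges = [0.1967, 0.7341, 6.0150, 1.3252]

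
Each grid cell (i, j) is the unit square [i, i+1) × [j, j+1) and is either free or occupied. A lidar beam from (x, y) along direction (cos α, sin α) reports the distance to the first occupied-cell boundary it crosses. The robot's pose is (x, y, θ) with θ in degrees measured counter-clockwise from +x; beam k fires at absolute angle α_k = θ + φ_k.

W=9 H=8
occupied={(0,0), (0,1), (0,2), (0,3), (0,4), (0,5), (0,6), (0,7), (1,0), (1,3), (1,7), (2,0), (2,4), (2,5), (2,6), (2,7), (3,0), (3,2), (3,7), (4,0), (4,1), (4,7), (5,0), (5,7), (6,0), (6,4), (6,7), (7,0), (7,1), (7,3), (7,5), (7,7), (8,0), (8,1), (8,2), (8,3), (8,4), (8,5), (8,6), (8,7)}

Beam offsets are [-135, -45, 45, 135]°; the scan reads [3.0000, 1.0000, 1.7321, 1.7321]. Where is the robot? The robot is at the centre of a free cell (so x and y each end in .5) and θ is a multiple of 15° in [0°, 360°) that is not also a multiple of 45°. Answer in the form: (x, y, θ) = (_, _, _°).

(x, y, θ) = (5.5, 2.5, 285°)

The pose lattice has 32·16 = 512 candidates. Test each by forward raycasting.
  (6.5, 6.5, 345°): beam 1 = 4.0415 ≠ 3.0000 ✗
  (6.5, 1.5, 240°): beam 1 = 5.6940 ≠ 3.0000 ✗
  (6.5, 1.5, 120°): beam 1 = 0.5176 ≠ 3.0000 ✗
  …
  (5.5, 2.5, 285°): r_1=3.0000, r_2=1.0000, r_3=1.7321, r_4=1.7321 — all match ✓
No second candidate reproduces the full scan.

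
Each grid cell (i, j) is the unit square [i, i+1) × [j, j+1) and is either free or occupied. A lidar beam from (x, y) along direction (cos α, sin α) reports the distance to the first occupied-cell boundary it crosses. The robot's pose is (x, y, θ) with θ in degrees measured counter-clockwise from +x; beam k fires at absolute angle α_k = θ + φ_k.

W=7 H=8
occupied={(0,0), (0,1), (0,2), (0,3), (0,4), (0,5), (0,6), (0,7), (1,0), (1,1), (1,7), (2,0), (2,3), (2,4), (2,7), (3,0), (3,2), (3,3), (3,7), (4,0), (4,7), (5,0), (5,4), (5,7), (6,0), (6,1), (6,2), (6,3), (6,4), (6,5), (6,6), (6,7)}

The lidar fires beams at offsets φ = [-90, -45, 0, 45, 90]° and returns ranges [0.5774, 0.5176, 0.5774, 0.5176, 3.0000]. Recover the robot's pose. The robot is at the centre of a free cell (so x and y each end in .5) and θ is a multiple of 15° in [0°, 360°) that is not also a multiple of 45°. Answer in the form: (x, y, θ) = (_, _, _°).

Candidates: 24 free-cell centres × 16 headings = 384 poses. Raycast each; keep the one whose scan matches to 4 dp.
  (4.5, 4.5, 330°): beam 1 = 1.0000 ≠ 0.5774 ✗
  (1.5, 6.5, 120°): beam 1 = 1.0000 ≠ 0.5774 ✗
  (1.5, 2.5, 300°): beam 4 = 1.5529 ≠ 0.5176 ✗
  (4.5, 1.5, 345°): beam 1 = 0.5176 ≠ 0.5774 ✗
  …
  (1.5, 2.5, 240°): r_1=0.5774, r_2=0.5176, r_3=0.5774, r_4=0.5176, r_5=3.0000 — all match ✓
No second candidate reproduces the full scan.

(x, y, θ) = (1.5, 2.5, 240°)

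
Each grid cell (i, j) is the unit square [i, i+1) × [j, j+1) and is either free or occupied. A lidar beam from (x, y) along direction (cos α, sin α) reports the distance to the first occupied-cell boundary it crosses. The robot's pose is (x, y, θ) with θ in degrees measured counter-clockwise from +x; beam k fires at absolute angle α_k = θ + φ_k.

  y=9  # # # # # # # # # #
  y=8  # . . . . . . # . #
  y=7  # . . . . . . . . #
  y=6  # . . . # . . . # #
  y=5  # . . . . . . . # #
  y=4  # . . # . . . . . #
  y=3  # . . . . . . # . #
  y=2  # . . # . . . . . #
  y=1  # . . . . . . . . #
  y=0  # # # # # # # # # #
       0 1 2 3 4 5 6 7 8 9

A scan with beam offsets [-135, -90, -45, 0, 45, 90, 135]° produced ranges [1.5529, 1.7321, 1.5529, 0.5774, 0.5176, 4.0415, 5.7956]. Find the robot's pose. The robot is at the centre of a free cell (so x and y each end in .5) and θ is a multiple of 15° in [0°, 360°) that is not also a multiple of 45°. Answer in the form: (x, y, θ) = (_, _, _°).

(x, y, θ) = (7.5, 2.5, 60°)

Candidates: 57 free-cell centres × 16 headings = 912 poses. Raycast each; keep the one whose scan matches to 4 dp.
  (5.5, 7.5, 300°): beam 1 = 4.6587 ≠ 1.5529 ✗
  (3.5, 3.5, 345°): beam 1 = 2.8868 ≠ 1.5529 ✗
  (1.5, 7.5, 330°): beam 1 = 0.5176 ≠ 1.5529 ✗
  …
  (7.5, 2.5, 60°): r_1=1.5529, r_2=1.7321, r_3=1.5529, r_4=0.5774, r_5=0.5176, r_6=4.0415, r_7=5.7956 — all match ✓
Unique over the lattice → pose = (7.5, 2.5, 60°).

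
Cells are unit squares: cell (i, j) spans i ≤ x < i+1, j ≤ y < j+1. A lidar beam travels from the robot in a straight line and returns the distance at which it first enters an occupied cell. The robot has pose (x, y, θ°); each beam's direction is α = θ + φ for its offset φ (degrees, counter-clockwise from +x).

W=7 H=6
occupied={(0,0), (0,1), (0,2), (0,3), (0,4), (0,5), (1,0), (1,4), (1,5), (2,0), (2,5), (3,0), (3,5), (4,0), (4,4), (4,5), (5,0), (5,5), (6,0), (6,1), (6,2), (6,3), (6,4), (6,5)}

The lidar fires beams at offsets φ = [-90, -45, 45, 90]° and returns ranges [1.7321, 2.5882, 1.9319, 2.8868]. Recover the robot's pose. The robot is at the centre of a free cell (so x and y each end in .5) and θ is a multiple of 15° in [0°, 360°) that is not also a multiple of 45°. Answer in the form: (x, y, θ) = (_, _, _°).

Enumerate (i+0.5, j+0.5, θ) over the 18 free cells and 16 admissible headings. For each, cast all 4 beams and compare to the given ranges.
  (2.5, 2.5, 165°): beam 1 = 2.5882 ≠ 1.7321 ✗
  (2.5, 4.5, 60°): beam 1 = 4.0415 ≠ 1.7321 ✗
  (3.5, 2.5, 105°): beam 1 = 2.5882 ≠ 1.7321 ✗
  (5.5, 2.5, 165°): beam 1 = 1.9319 ≠ 1.7321 ✗
  …
  (3.5, 2.5, 30°): r_1=1.7321, r_2=2.5882, r_3=1.9319, r_4=2.8868 — all match ✓
Unique over the lattice → pose = (3.5, 2.5, 30°).

(x, y, θ) = (3.5, 2.5, 30°)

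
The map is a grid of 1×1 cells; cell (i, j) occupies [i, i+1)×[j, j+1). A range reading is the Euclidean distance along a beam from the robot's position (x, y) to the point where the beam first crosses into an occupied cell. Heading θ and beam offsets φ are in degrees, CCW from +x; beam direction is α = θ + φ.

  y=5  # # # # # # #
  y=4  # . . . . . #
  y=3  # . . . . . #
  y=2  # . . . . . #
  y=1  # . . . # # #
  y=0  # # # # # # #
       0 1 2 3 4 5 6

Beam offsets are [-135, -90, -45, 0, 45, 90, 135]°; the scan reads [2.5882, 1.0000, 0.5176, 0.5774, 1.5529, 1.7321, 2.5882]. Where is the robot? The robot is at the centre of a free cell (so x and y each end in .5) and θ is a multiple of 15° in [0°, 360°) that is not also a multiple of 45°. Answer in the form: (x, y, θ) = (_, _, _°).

(x, y, θ) = (1.5, 2.5, 210°)

Candidates: 18 free-cell centres × 16 headings = 288 poses. Raycast each; keep the one whose scan matches to 4 dp.
  (3.5, 4.5, 300°): beam 1 = 1.9319 ≠ 2.5882 ✗
  (3.5, 2.5, 195°): beam 1 = 2.8868 ≠ 2.5882 ✗
  (1.5, 2.5, 255°): beam 1 = 1.0000 ≠ 2.5882 ✗
  (5.5, 4.5, 210°): beam 1 = 0.5176 ≠ 2.5882 ✗
  …
  (1.5, 2.5, 210°): r_1=2.5882, r_2=1.0000, r_3=0.5176, r_4=0.5774, r_5=1.5529, r_6=1.7321, r_7=2.5882 — all match ✓
No second candidate reproduces the full scan.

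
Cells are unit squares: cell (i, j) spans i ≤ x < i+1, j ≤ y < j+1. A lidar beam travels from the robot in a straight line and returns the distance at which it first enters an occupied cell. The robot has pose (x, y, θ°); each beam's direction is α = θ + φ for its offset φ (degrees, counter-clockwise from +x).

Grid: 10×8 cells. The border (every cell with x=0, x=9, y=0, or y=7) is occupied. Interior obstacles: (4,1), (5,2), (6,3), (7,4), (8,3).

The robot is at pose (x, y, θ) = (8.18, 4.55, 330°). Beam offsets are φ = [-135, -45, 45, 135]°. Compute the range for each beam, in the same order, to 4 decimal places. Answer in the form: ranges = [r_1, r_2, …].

beam 1: φ=-135°, α=195°
  d=(-0.9659,-0.2588)  start (8,4)  tX=0.1863 tY=2.1250  stride 1/|dx|=1.0353 1/|dy|=3.8637
    cross x-line → (7,4), t=0.1863 (wall)
  → r_1 = 0.1863
beam 2: φ=-45°, α=285°
  d=(0.2588,-0.9659)  start (8,4)  tX=3.1682 tY=0.5694  stride 1/|dx|=3.8637 1/|dy|=1.0353
    cross y-line → (8,3), t=0.5694 (wall)
  → r_2 = 0.5694
beam 3: φ=45°, α=15°
  d=(0.9659,0.2588)  start (8,4)  tX=0.8489 tY=1.7387  stride 1/|dx|=1.0353 1/|dy|=3.8637
    cross x-line → (9,4), t=0.8489 (wall)
  → r_3 = 0.8489
beam 4: φ=135°, α=105°
  d=(-0.2588,0.9659)  start (8,4)  tX=0.6955 tY=0.4659  stride 1/|dx|=3.8637 1/|dy|=1.0353
    cross y-line → (8,5), t=0.4659
    cross x-line → (7,5), t=0.6955
    cross y-line → (7,6), t=1.5012
    cross y-line → (7,7), t=2.5364 (wall)
  → r_4 = 2.5364

ranges = [0.1863, 0.5694, 0.8489, 2.5364]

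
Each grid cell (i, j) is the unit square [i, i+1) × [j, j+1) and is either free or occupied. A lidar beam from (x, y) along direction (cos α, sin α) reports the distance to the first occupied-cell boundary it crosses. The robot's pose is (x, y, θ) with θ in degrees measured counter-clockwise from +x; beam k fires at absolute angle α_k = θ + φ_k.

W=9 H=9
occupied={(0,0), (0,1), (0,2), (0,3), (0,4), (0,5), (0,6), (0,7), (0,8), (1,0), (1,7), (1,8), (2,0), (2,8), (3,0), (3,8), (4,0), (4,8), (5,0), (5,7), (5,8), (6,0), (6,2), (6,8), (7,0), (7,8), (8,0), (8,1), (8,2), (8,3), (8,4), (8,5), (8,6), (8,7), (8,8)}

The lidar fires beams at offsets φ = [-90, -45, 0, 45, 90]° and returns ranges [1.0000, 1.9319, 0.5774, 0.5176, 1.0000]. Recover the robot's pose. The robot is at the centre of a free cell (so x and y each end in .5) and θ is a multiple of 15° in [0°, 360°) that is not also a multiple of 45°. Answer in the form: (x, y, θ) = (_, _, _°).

Candidates: 46 free-cell centres × 16 headings = 736 poses. Raycast each; keep the one whose scan matches to 4 dp.
  (1.5, 3.5, 105°): beam 1 = 6.7293 ≠ 1.0000 ✗
  (7.5, 4.5, 285°): beam 1 = 6.7293 ≠ 1.0000 ✗
  (5.5, 4.5, 195°): beam 1 = 3.6235 ≠ 1.0000 ✗
  (4.5, 7.5, 60°): beam 1 = 0.5774 ≠ 1.0000 ✗
  …
  (7.5, 3.5, 330°): r_1=1.0000, r_2=1.9319, r_3=0.5774, r_4=0.5176, r_5=1.0000 — all match ✓
Only this pose fits every beam.

(x, y, θ) = (7.5, 3.5, 330°)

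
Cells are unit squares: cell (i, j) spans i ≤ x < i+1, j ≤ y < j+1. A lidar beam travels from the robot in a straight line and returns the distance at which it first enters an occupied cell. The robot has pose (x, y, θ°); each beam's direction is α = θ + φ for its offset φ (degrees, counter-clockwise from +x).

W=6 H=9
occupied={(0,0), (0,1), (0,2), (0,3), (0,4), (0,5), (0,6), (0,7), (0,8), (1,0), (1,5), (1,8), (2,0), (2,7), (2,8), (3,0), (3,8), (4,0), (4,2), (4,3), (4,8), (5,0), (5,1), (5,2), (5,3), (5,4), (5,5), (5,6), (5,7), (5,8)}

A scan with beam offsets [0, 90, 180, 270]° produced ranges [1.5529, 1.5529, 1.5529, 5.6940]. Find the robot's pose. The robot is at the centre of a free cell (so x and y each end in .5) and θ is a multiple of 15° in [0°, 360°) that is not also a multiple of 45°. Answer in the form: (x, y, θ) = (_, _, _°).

The pose lattice has 24·16 = 384 candidates. Test each by forward raycasting.
  (2.5, 5.5, 255°): beam 1 = 4.6587 ≠ 1.5529 ✗
  (4.5, 6.5, 210°): beam 1 = 2.8868 ≠ 1.5529 ✗
  (2.5, 4.5, 255°): beam 1 = 3.6235 ≠ 1.5529 ✗
  (2.5, 3.5, 255°): beam 1 = 2.5882 ≠ 1.5529 ✗
  …
  (2.5, 2.5, 165°): r_1=1.5529, r_2=1.5529, r_3=1.5529, r_4=5.6940 — all match ✓
Unique over the lattice → pose = (2.5, 2.5, 165°).

(x, y, θ) = (2.5, 2.5, 165°)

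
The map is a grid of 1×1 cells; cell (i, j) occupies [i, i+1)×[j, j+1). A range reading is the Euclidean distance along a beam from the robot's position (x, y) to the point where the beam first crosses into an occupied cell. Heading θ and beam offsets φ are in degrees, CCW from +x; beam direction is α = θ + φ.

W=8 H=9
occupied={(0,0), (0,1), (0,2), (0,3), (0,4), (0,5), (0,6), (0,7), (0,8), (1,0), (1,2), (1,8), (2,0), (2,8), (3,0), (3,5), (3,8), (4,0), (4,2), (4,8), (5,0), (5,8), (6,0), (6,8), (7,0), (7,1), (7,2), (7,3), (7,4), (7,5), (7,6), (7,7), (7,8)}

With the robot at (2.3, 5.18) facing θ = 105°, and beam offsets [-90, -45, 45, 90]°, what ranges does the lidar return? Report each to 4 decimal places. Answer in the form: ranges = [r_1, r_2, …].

ranges = [0.7247, 3.2563, 1.5011, 1.3459]

beam 1: φ=-90°, α=15°
  d=(0.9659,0.2588)  start (2,5)  tX=0.7247 tY=3.1682  stride 1/|dx|=1.0353 1/|dy|=3.8637
    cross x-line → (3,5), t=0.7247 (wall)
  → r_1 = 0.7247
beam 2: φ=-45°, α=60°
  d=(0.5000,0.8660)  start (2,5)  tX=1.4000 tY=0.9469  stride 1/|dx|=2.0000 1/|dy|=1.1547
    cross y-line → (2,6), t=0.9469
    cross x-line → (3,6), t=1.4000
    cross y-line → (3,7), t=2.1016
    cross y-line → (3,8), t=3.2563 (wall)
  → r_2 = 3.2563
beam 3: φ=45°, α=150°
  d=(-0.8660,0.5000)  start (2,5)  tX=0.3464 tY=1.6400  stride 1/|dx|=1.1547 1/|dy|=2.0000
    cross x-line → (1,5), t=0.3464
    cross x-line → (0,5), t=1.5011 (wall)
  → r_3 = 1.5011
beam 4: φ=90°, α=195°
  d=(-0.9659,-0.2588)  start (2,5)  tX=0.3106 tY=0.6955  stride 1/|dx|=1.0353 1/|dy|=3.8637
    cross x-line → (1,5), t=0.3106
    cross y-line → (1,4), t=0.6955
    cross x-line → (0,4), t=1.3459 (wall)
  → r_4 = 1.3459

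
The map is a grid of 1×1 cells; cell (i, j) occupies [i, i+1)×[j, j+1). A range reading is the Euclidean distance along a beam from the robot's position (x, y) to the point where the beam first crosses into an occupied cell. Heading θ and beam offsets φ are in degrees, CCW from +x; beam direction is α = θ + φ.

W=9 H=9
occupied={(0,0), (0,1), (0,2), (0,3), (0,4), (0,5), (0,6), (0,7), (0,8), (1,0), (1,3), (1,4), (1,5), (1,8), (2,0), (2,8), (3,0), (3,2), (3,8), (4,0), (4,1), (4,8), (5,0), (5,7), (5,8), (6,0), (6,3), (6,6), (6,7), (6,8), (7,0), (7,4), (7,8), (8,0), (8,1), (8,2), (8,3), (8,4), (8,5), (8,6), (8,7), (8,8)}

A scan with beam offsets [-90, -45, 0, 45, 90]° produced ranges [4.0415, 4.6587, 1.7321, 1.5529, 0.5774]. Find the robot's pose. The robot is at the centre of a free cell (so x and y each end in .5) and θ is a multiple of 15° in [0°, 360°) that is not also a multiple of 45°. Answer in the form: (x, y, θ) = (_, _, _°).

Candidates: 39 free-cell centres × 16 headings = 624 poses. Raycast each; keep the one whose scan matches to 4 dp.
  (2.5, 1.5, 30°): beam 1 = 0.5774 ≠ 4.0415 ✗
  (1.5, 2.5, 120°): beam 1 = 7.5056 ≠ 4.0415 ✗
  (5.5, 4.5, 15°): beam 1 = 3.6235 ≠ 4.0415 ✗
  (4.5, 2.5, 30°): beam 1 = 0.5774 ≠ 4.0415 ✗
  …
  (3.5, 3.5, 150°): r_1=4.0415, r_2=4.6587, r_3=1.7321, r_4=1.5529, r_5=0.5774 — all match ✓
No second candidate reproduces the full scan.

(x, y, θ) = (3.5, 3.5, 150°)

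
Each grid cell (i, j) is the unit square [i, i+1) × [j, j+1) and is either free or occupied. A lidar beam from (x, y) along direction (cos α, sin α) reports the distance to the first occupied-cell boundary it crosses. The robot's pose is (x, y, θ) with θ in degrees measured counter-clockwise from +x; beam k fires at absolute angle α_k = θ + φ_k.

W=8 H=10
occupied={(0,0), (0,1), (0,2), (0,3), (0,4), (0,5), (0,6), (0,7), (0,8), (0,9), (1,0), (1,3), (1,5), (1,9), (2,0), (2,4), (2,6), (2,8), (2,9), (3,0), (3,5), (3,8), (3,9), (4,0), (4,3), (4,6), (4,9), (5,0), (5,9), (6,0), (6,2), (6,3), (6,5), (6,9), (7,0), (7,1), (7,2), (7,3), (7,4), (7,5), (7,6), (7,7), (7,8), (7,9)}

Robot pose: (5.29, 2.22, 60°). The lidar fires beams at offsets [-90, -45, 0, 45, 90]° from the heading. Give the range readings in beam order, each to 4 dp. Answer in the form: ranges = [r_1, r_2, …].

beam 1: φ=-90°, α=330°
  cosα=0.8660 sinα=-0.5000 | (5,2) | tMaxX 0.8198 tMaxY 0.4400 | tΔX 1.1547 tΔY 2.0000
    t=0.4400 [y] (5,1)
    t=0.8198 [x] (6,1)
    t=1.9745 [x] (7,1) — stop
  → r_1 = 1.9745
beam 2: φ=-45°, α=15°
  cosα=0.9659 sinα=0.2588 | (5,2) | tMaxX 0.7350 tMaxY 3.0137 | tΔX 1.0353 tΔY 3.8637
    t=0.7350 [x] (6,2) — stop
  → r_2 = 0.7350
beam 3: φ=0°, α=60°
  cosα=0.5000 sinα=0.8660 | (5,2) | tMaxX 1.4200 tMaxY 0.9007 | tΔX 2.0000 tΔY 1.1547
    t=0.9007 [y] (5,3)
    t=1.4200 [x] (6,3) — stop
  → r_3 = 1.4200
beam 4: φ=45°, α=105°
  cosα=-0.2588 sinα=0.9659 | (5,2) | tMaxX 1.1205 tMaxY 0.8075 | tΔX 3.8637 tΔY 1.0353
    t=0.8075 [y] (5,3)
    t=1.1205 [x] (4,3) — stop
  → r_4 = 1.1205
beam 5: φ=90°, α=150°
  cosα=-0.8660 sinα=0.5000 | (5,2) | tMaxX 0.3349 tMaxY 1.5600 | tΔX 1.1547 tΔY 2.0000
    t=0.3349 [x] (4,2)
    t=1.4896 [x] (3,2)
    t=1.5600 [y] (3,3)
    t=2.6443 [x] (2,3)
    t=3.5600 [y] (2,4) — stop
  → r_5 = 3.5600

ranges = [1.9745, 0.7350, 1.4200, 1.1205, 3.5600]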